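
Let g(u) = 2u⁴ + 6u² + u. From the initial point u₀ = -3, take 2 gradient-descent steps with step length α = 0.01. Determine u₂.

-0.43178808

g′(u) = 8u³ + 12u + 1
Step 1: g′(-3) = -251; u₁ = -3 − 0.01·(-251) = -0.49
Step 2: g′(-0.49) = -5.821192; u₂ = -0.49 − 0.01·(-5.821192) = -0.43178808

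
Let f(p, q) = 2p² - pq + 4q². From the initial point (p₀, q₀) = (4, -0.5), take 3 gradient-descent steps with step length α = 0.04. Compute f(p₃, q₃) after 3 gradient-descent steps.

10.83147157504

∇f = (4p - q, -p + 8q)
(p₁, q₁) = (4, -0.5) − 0.04·(16.5, -8) = (3.34, -0.18)
(p₂, q₂) = (3.34, -0.18) − 0.04·(13.54, -4.78) = (2.7984, 0.0112)
(p₃, q₃) = (2.7984, 0.0112) − 0.04·(11.1824, -2.7088) = (2.351104, 0.119552)
f(2.351104, 0.119552) = 10.83147157504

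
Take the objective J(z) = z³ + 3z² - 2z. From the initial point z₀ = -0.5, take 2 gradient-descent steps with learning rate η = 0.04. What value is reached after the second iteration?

J′(z) = 3z² + 6z - 2
z₁ = -0.5 − 0.04·(-4.25) = -0.33
z₂ = -0.33 − 0.04·(-3.6533) = -0.183868

-0.183868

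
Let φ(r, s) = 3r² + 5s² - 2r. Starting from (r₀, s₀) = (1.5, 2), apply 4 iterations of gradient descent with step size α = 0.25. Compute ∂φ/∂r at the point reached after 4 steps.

∇φ = (6r - 2, 10s)
(r₁, s₁) = (1.5, 2) − 0.25·(7, 20) = (-0.25, -3)
(r₂, s₂) = (-0.25, -3) − 0.25·(-3.5, -30) = (0.625, 4.5)
(r₃, s₃) = (0.625, 4.5) − 0.25·(1.75, 45) = (0.1875, -6.75)
(r₄, s₄) = (0.1875, -6.75) − 0.25·(-0.875, -67.5) = (0.40625, 10.125)
∂φ/∂r at (0.40625, 10.125) = 0.4375

0.4375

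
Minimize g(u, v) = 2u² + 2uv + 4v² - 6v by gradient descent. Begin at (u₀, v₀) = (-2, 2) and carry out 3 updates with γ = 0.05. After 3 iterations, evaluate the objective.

-0.535264

∇g = (4u + 2v, 2u + 8v - 6)
Step 1: at (-2, 2), ∇g = (-4, 6) → (-2, 2) − 0.05·(-4, 6) = (-1.8, 1.7)
Step 2: at (-1.8, 1.7), ∇g = (-3.8, 4) → (-1.8, 1.7) − 0.05·(-3.8, 4) = (-1.61, 1.5)
Step 3: at (-1.61, 1.5), ∇g = (-3.44, 2.78) → (-1.61, 1.5) − 0.05·(-3.44, 2.78) = (-1.438, 1.361)
g(-1.438, 1.361) = -0.535264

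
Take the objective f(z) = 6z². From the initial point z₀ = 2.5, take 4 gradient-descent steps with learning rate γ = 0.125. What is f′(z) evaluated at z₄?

f′(z) = 12z
z₁ = 2.5 − 0.125·30 = -1.25
z₂ = -1.25 − 0.125·(-15) = 0.625
z₃ = 0.625 − 0.125·7.5 = -0.3125
z₄ = -0.3125 − 0.125·(-3.75) = 0.15625
f′(z) at (0.15625) = 1.875

1.875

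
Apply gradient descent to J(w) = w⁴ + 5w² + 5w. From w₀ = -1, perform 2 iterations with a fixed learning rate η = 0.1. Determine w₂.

-0.4996

J′(w) = 4w³ + 10w + 5
Step 1: J′(-1) = -9; w₁ = -1 − 0.1·(-9) = -0.1
Step 2: J′(-0.1) = 3.996; w₂ = -0.1 − 0.1·3.996 = -0.4996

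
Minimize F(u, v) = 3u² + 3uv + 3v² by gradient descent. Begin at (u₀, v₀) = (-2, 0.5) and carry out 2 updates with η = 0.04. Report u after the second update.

∇F = (6u + 3v, 3u + 6v)
(u₁, v₁) = (-2, 0.5) − 0.04·(-10.5, -3) = (-1.58, 0.62)
(u₂, v₂) = (-1.58, 0.62) − 0.04·(-7.62, -1.02) = (-1.2752, 0.6608)
u = -1.2752

-1.2752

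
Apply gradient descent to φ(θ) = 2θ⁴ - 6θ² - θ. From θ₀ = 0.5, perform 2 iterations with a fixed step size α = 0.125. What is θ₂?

φ′(θ) = 8θ³ - 12θ - 1
Step 1: φ′(0.5) = -6; θ₁ = 0.5 − 0.125·(-6) = 1.25
Step 2: φ′(1.25) = -0.375; θ₂ = 1.25 − 0.125·(-0.375) = 1.296875

1.296875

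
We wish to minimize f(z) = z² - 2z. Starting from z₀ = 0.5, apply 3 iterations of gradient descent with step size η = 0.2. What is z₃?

f′(z) = 2z - 2
Step 1: f′(0.5) = -1; z₁ = 0.5 − 0.2·(-1) = 0.7
Step 2: f′(0.7) = -0.6; z₂ = 0.7 − 0.2·(-0.6) = 0.82
Step 3: f′(0.82) = -0.36; z₃ = 0.82 − 0.2·(-0.36) = 0.892

0.892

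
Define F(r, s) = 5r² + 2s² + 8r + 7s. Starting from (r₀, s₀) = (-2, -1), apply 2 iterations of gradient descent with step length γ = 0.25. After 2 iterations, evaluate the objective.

27.125

∇F = (10r + 8, 4s + 7)
(r₁, s₁) = (-2, -1) − 0.25·(-12, 3) = (1, -1.75)
(r₂, s₂) = (1, -1.75) − 0.25·(18, 0) = (-3.5, -1.75)
F(-3.5, -1.75) = 27.125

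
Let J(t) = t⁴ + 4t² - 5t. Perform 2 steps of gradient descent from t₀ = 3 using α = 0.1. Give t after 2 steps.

363.6292

J′(t) = 4t³ + 8t - 5
t₁ = 3 − 0.1·127 = -9.7
t₂ = -9.7 − 0.1·(-3733.292) = 363.6292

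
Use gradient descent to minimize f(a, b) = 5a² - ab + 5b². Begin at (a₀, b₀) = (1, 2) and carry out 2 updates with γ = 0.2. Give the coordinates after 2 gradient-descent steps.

(0.24, 1.68)

∇f = (10a - b, -a + 10b)
Step 1: at (1, 2), ∇f = (8, 19) → (1, 2) − 0.2·(8, 19) = (-0.6, -1.8)
Step 2: at (-0.6, -1.8), ∇f = (-4.2, -17.4) → (-0.6, -1.8) − 0.2·(-4.2, -17.4) = (0.24, 1.68)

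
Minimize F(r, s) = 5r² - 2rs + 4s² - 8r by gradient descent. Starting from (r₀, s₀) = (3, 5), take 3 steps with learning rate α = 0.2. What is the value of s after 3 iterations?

∇F = (10r - 2s - 8, -2r + 8s)
(r₁, s₁) = (3, 5) − 0.2·(12, 34) = (0.6, -1.8)
(r₂, s₂) = (0.6, -1.8) − 0.2·(1.6, -15.6) = (0.28, 1.32)
(r₃, s₃) = (0.28, 1.32) − 0.2·(-7.84, 10) = (1.848, -0.68)
s = -0.68

-0.68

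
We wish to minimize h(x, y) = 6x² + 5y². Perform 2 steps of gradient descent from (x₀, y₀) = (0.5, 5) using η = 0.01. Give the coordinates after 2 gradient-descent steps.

(0.3872, 4.05)

∇h = (12x, 10y)
Step 1: at (0.5, 5), ∇h = (6, 50) → (0.5, 5) − 0.01·(6, 50) = (0.44, 4.5)
Step 2: at (0.44, 4.5), ∇h = (5.28, 45) → (0.44, 4.5) − 0.01·(5.28, 45) = (0.3872, 4.05)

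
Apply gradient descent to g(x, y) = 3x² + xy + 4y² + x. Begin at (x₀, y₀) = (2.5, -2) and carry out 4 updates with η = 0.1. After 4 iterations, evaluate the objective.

∇g = (6x + y + 1, x + 8y)
(x₁, y₁) = (2.5, -2) − 0.1·(14, -13.5) = (1.1, -0.65)
(x₂, y₂) = (1.1, -0.65) − 0.1·(6.95, -4.1) = (0.405, -0.24)
(x₃, y₃) = (0.405, -0.24) − 0.1·(3.19, -1.515) = (0.086, -0.0885)
(x₄, y₄) = (0.086, -0.0885) − 0.1·(1.4275, -0.622) = (-0.05675, -0.0263)
g(-0.05675, -0.0263) = -0.0428290275

-0.0428290275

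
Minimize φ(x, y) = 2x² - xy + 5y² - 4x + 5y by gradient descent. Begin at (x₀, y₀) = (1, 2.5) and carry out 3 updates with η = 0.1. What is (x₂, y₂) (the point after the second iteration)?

(1.11, -0.375)

∇φ = (4x - y - 4, -x + 10y + 5)
(x₁, y₁) = (1, 2.5) − 0.1·(-2.5, 29) = (1.25, -0.4)
(x₂, y₂) = (1.25, -0.4) − 0.1·(1.4, -0.25) = (1.11, -0.375)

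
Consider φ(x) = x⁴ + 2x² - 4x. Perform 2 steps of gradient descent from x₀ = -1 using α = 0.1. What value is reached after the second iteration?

φ′(x) = 4x³ + 4x - 4
Step 1: φ′(-1) = -12; x₁ = -1 − 0.1·(-12) = 0.2
Step 2: φ′(0.2) = -3.168; x₂ = 0.2 − 0.1·(-3.168) = 0.5168

0.5168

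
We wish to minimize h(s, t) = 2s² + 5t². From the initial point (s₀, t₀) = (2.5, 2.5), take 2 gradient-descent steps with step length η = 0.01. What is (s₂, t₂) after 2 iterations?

∇h = (4s, 10t)
Step 1: at (2.5, 2.5), ∇h = (10, 25) → (2.5, 2.5) − 0.01·(10, 25) = (2.4, 2.25)
Step 2: at (2.4, 2.25), ∇h = (9.6, 22.5) → (2.4, 2.25) − 0.01·(9.6, 22.5) = (2.304, 2.025)

(2.304, 2.025)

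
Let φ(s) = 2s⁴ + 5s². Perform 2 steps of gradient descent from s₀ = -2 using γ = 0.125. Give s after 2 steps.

φ′(s) = 8s³ + 10s
Step 1: φ′(-2) = -84; s₁ = -2 − 0.125·(-84) = 8.5
Step 2: φ′(8.5) = 4998; s₂ = 8.5 − 0.125·4998 = -616.25

-616.25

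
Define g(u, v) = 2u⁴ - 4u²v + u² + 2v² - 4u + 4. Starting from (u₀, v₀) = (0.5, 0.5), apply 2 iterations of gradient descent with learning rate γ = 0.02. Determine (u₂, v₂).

∇g = (8u³ - 8uv + 2u - 4, -4u² + 4v)
(u₁, v₁) = (0.5, 0.5) − 0.02·(-4, 1) = (0.58, 0.48)
(u₂, v₂) = (0.58, 0.48) − 0.02·(-3.506304, 0.5744) = (0.65012608, 0.468512)

(0.65012608, 0.468512)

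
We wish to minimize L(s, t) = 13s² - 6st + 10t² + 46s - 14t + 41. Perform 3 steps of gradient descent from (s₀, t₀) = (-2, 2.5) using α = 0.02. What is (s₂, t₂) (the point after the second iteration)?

(-1.4936, 1.0144)

∇L = (26s - 6t + 46, -6s + 20t - 14)
(s₁, t₁) = (-2, 2.5) − 0.02·(-21, 48) = (-1.58, 1.54)
(s₂, t₂) = (-1.58, 1.54) − 0.02·(-4.32, 26.28) = (-1.4936, 1.0144)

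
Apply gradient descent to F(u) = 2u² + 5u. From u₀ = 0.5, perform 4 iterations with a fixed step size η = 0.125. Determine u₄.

F′(u) = 4u + 5
Step 1: F′(0.5) = 7; u₁ = 0.5 − 0.125·7 = -0.375
Step 2: F′(-0.375) = 3.5; u₂ = -0.375 − 0.125·3.5 = -0.8125
Step 3: F′(-0.8125) = 1.75; u₃ = -0.8125 − 0.125·1.75 = -1.03125
Step 4: F′(-1.03125) = 0.875; u₄ = -1.03125 − 0.125·0.875 = -1.140625

-1.140625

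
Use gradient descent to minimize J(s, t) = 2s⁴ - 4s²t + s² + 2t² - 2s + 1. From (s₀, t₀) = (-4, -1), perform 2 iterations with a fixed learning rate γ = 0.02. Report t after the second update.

4.341312

∇J = (8s³ - 8st + 2s - 2, -4s² + 4t)
(s₁, t₁) = (-4, -1) − 0.02·(-554, -68) = (7.08, 0.36)
(s₂, t₂) = (7.08, 0.36) − 0.02·(2830.928896, -199.0656) = (-49.53857792, 4.341312)
t = 4.341312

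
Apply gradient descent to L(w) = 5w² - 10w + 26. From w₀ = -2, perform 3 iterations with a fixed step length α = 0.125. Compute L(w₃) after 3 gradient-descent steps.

21.010986328125

L′(w) = 10w - 10
w₁ = -2 − 0.125·(-30) = 1.75
w₂ = 1.75 − 0.125·7.5 = 0.8125
w₃ = 0.8125 − 0.125·(-1.875) = 1.046875
L(1.046875) = 21.010986328125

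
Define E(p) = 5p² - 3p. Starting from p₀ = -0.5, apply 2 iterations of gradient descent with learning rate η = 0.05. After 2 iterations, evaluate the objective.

-0.25

E′(p) = 10p - 3
p₁ = -0.5 − 0.05·(-8) = -0.1
p₂ = -0.1 − 0.05·(-4) = 0.1
E(0.1) = -0.25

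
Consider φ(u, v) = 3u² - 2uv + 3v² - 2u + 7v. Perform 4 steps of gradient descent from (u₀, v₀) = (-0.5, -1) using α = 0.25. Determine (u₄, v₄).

(-0.375, -0.875)

∇φ = (6u - 2v - 2, -2u + 6v + 7)
(u₁, v₁) = (-0.5, -1) − 0.25·(-3, 2) = (0.25, -1.5)
(u₂, v₂) = (0.25, -1.5) − 0.25·(2.5, -2.5) = (-0.375, -0.875)
(u₃, v₃) = (-0.375, -0.875) − 0.25·(-2.5, 2.5) = (0.25, -1.5)
(u₄, v₄) = (0.25, -1.5) − 0.25·(2.5, -2.5) = (-0.375, -0.875)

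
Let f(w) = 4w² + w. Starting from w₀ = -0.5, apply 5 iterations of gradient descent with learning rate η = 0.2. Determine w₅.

-0.09584

f′(w) = 8w + 1
w₁ = -0.5 − 0.2·(-3) = 0.1
w₂ = 0.1 − 0.2·1.8 = -0.26
w₃ = -0.26 − 0.2·(-1.08) = -0.044
w₄ = -0.044 − 0.2·0.648 = -0.1736
w₅ = -0.1736 − 0.2·(-0.3888) = -0.09584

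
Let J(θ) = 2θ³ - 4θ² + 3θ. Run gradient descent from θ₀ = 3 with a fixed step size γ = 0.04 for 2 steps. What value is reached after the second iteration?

1.420224

J′(θ) = 6θ² - 8θ + 3
Step 1: J′(3) = 33; θ₁ = 3 − 0.04·33 = 1.68
Step 2: J′(1.68) = 6.4944; θ₂ = 1.68 − 0.04·6.4944 = 1.420224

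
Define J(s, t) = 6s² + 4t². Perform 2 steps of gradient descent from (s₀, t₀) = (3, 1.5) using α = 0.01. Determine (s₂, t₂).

(2.3232, 1.2696)

∇J = (12s, 8t)
Step 1: at (3, 1.5), ∇J = (36, 12) → (3, 1.5) − 0.01·(36, 12) = (2.64, 1.38)
Step 2: at (2.64, 1.38), ∇J = (31.68, 11.04) → (2.64, 1.38) − 0.01·(31.68, 11.04) = (2.3232, 1.2696)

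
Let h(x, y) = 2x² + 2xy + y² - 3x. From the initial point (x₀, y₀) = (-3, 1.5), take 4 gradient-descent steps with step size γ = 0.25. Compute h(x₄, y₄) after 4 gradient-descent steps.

∇h = (4x + 2y - 3, 2x + 2y)
Step 1: at (-3, 1.5), ∇h = (-12, -3) → (-3, 1.5) − 0.25·(-12, -3) = (0, 2.25)
Step 2: at (0, 2.25), ∇h = (1.5, 4.5) → (0, 2.25) − 0.25·(1.5, 4.5) = (-0.375, 1.125)
Step 3: at (-0.375, 1.125), ∇h = (-2.25, 1.5) → (-0.375, 1.125) − 0.25·(-2.25, 1.5) = (0.1875, 0.75)
Step 4: at (0.1875, 0.75), ∇h = (-0.75, 1.875) → (0.1875, 0.75) − 0.25·(-0.75, 1.875) = (0.375, 0.28125)
h(0.375, 0.28125) = -0.5537109375

-0.5537109375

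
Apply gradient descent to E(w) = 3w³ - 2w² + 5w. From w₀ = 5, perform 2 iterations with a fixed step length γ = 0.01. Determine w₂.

E′(w) = 9w² - 4w + 5
w₁ = 5 − 0.01·210 = 2.9
w₂ = 2.9 − 0.01·69.09 = 2.2091

2.2091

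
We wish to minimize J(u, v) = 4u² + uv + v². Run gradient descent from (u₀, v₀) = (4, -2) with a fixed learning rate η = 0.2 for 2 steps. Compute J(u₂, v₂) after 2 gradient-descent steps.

9.6

∇J = (8u + v, u + 2v)
(u₁, v₁) = (4, -2) − 0.2·(30, 0) = (-2, -2)
(u₂, v₂) = (-2, -2) − 0.2·(-18, -6) = (1.6, -0.8)
J(1.6, -0.8) = 9.6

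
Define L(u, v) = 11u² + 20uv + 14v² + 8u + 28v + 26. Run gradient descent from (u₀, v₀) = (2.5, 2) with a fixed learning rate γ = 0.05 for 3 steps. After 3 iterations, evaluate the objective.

1271.44866075

∇L = (22u + 20v + 8, 20u + 28v + 28)
(u₁, v₁) = (2.5, 2) − 0.05·(103, 134) = (-2.65, -4.7)
(u₂, v₂) = (-2.65, -4.7) − 0.05·(-144.3, -156.6) = (4.565, 3.13)
(u₃, v₃) = (4.565, 3.13) − 0.05·(171.03, 206.94) = (-3.9865, -7.217)
L(-3.9865, -7.217) = 1271.44866075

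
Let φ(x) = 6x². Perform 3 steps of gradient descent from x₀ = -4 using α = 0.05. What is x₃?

-0.256

φ′(x) = 12x
Step 1: φ′(-4) = -48; x₁ = -4 − 0.05·(-48) = -1.6
Step 2: φ′(-1.6) = -19.2; x₂ = -1.6 − 0.05·(-19.2) = -0.64
Step 3: φ′(-0.64) = -7.68; x₃ = -0.64 − 0.05·(-7.68) = -0.256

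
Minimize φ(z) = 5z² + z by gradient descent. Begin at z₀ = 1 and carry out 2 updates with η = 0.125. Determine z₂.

-0.03125

φ′(z) = 10z + 1
Step 1: φ′(1) = 11; z₁ = 1 − 0.125·11 = -0.375
Step 2: φ′(-0.375) = -2.75; z₂ = -0.375 − 0.125·(-2.75) = -0.03125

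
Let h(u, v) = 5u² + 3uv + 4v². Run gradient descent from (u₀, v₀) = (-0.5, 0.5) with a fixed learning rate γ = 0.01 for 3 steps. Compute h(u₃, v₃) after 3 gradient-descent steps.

1.027020842437

∇h = (10u + 3v, 3u + 8v)
(u₁, v₁) = (-0.5, 0.5) − 0.01·(-3.5, 2.5) = (-0.465, 0.475)
(u₂, v₂) = (-0.465, 0.475) − 0.01·(-3.225, 2.405) = (-0.43275, 0.45095)
(u₃, v₃) = (-0.43275, 0.45095) − 0.01·(-2.97465, 2.30935) = (-0.4030035, 0.4278565)
h(-0.4030035, 0.4278565) = 1.027020842437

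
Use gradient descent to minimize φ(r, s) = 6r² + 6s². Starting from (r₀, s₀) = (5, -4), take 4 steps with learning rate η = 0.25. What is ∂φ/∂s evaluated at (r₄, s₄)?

∇φ = (12r, 12s)
(r₁, s₁) = (5, -4) − 0.25·(60, -48) = (-10, 8)
(r₂, s₂) = (-10, 8) − 0.25·(-120, 96) = (20, -16)
(r₃, s₃) = (20, -16) − 0.25·(240, -192) = (-40, 32)
(r₄, s₄) = (-40, 32) − 0.25·(-480, 384) = (80, -64)
∂φ/∂s at (80, -64) = -768

-768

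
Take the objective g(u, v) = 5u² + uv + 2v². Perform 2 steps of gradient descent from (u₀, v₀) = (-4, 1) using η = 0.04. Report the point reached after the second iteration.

∇g = (10u + v, u + 4v)
(u₁, v₁) = (-4, 1) − 0.04·(-39, 0) = (-2.44, 1)
(u₂, v₂) = (-2.44, 1) − 0.04·(-23.4, 1.56) = (-1.504, 0.9376)

(-1.504, 0.9376)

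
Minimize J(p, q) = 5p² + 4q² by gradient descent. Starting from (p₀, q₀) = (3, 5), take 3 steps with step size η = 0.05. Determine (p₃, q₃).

(0.375, 1.08)

∇J = (10p, 8q)
Step 1: at (3, 5), ∇J = (30, 40) → (3, 5) − 0.05·(30, 40) = (1.5, 3)
Step 2: at (1.5, 3), ∇J = (15, 24) → (1.5, 3) − 0.05·(15, 24) = (0.75, 1.8)
Step 3: at (0.75, 1.8), ∇J = (7.5, 14.4) → (0.75, 1.8) − 0.05·(7.5, 14.4) = (0.375, 1.08)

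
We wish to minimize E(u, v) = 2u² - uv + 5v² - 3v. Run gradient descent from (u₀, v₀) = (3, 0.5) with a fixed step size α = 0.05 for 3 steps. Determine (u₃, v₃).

(1.6013125, 0.5215)

∇E = (4u - v, -u + 10v - 3)
Step 1: at (3, 0.5), ∇E = (11.5, -1) → (3, 0.5) − 0.05·(11.5, -1) = (2.425, 0.55)
Step 2: at (2.425, 0.55), ∇E = (9.15, 0.075) → (2.425, 0.55) − 0.05·(9.15, 0.075) = (1.9675, 0.54625)
Step 3: at (1.9675, 0.54625), ∇E = (7.32375, 0.495) → (1.9675, 0.54625) − 0.05·(7.32375, 0.495) = (1.6013125, 0.5215)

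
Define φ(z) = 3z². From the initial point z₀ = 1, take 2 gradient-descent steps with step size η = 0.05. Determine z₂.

φ′(z) = 6z
Step 1: φ′(1) = 6; z₁ = 1 − 0.05·6 = 0.7
Step 2: φ′(0.7) = 4.2; z₂ = 0.7 − 0.05·4.2 = 0.49

0.49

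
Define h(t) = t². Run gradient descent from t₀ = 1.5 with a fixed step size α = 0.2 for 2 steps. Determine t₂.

0.54

h′(t) = 2t
t₁ = 1.5 − 0.2·3 = 0.9
t₂ = 0.9 − 0.2·1.8 = 0.54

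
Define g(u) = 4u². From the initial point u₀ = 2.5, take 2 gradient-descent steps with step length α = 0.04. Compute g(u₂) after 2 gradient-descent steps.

5.345344

g′(u) = 8u
u₁ = 2.5 − 0.04·20 = 1.7
u₂ = 1.7 − 0.04·13.6 = 1.156
g(1.156) = 5.345344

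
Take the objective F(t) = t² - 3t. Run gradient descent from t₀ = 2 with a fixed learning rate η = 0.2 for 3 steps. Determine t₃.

1.608

F′(t) = 2t - 3
t₁ = 2 − 0.2·1 = 1.8
t₂ = 1.8 − 0.2·0.6 = 1.68
t₃ = 1.68 − 0.2·0.36 = 1.608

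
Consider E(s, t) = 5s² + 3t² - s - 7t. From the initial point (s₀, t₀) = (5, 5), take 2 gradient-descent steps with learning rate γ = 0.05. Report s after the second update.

1.325

∇E = (10s - 1, 6t - 7)
Step 1: at (5, 5), ∇E = (49, 23) → (5, 5) − 0.05·(49, 23) = (2.55, 3.85)
Step 2: at (2.55, 3.85), ∇E = (24.5, 16.1) → (2.55, 3.85) − 0.05·(24.5, 16.1) = (1.325, 3.045)
s = 1.325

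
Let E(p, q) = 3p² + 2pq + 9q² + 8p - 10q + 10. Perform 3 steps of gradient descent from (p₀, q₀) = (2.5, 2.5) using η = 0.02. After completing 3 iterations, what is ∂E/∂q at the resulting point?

8.665344

∇E = (6p + 2q + 8, 2p + 18q - 10)
Step 1: at (2.5, 2.5), ∇E = (28, 40) → (2.5, 2.5) − 0.02·(28, 40) = (1.94, 1.7)
Step 2: at (1.94, 1.7), ∇E = (23.04, 24.48) → (1.94, 1.7) − 0.02·(23.04, 24.48) = (1.4792, 1.2104)
Step 3: at (1.4792, 1.2104), ∇E = (19.296, 14.7456) → (1.4792, 1.2104) − 0.02·(19.296, 14.7456) = (1.09328, 0.915488)
∂E/∂q at (1.09328, 0.915488) = 8.665344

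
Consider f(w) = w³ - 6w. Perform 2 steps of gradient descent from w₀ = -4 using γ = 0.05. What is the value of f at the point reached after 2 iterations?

f′(w) = 3w² - 6
Step 1: f′(-4) = 42; w₁ = -4 − 0.05·42 = -6.1
Step 2: f′(-6.1) = 105.63; w₂ = -6.1 − 0.05·105.63 = -11.3815
f(-11.3815) = -1406.053918618375

-1406.053918618375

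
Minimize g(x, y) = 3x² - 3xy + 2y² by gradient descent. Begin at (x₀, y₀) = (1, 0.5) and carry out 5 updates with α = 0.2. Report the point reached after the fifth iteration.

(0.016, 0.112)

∇g = (6x - 3y, -3x + 4y)
Step 1: at (1, 0.5), ∇g = (4.5, -1) → (1, 0.5) − 0.2·(4.5, -1) = (0.1, 0.7)
Step 2: at (0.1, 0.7), ∇g = (-1.5, 2.5) → (0.1, 0.7) − 0.2·(-1.5, 2.5) = (0.4, 0.2)
Step 3: at (0.4, 0.2), ∇g = (1.8, -0.4) → (0.4, 0.2) − 0.2·(1.8, -0.4) = (0.04, 0.28)
Step 4: at (0.04, 0.28), ∇g = (-0.6, 1) → (0.04, 0.28) − 0.2·(-0.6, 1) = (0.16, 0.08)
Step 5: at (0.16, 0.08), ∇g = (0.72, -0.16) → (0.16, 0.08) − 0.2·(0.72, -0.16) = (0.016, 0.112)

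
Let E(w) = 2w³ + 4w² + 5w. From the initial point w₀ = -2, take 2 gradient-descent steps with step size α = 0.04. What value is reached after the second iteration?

-3.437696

E′(w) = 6w² + 8w + 5
w₁ = -2 − 0.04·13 = -2.52
w₂ = -2.52 − 0.04·22.9424 = -3.437696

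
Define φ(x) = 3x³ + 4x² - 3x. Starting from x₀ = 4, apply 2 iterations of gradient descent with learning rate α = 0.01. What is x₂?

φ′(x) = 9x² + 8x - 3
Step 1: φ′(4) = 173; x₁ = 4 − 0.01·173 = 2.27
Step 2: φ′(2.27) = 61.5361; x₂ = 2.27 − 0.01·61.5361 = 1.654639

1.654639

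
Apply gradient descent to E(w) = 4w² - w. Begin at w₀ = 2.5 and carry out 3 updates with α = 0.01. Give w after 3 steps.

E′(w) = 8w - 1
Step 1: E′(2.5) = 19; w₁ = 2.5 − 0.01·19 = 2.31
Step 2: E′(2.31) = 17.48; w₂ = 2.31 − 0.01·17.48 = 2.1352
Step 3: E′(2.1352) = 16.0816; w₃ = 2.1352 − 0.01·16.0816 = 1.974384

1.974384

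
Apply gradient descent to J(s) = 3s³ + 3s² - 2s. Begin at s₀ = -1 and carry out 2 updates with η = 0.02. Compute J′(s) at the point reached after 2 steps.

1.556585467456

J′(s) = 9s² + 6s - 2
Step 1: J′(-1) = 1; s₁ = -1 − 0.02·1 = -1.02
Step 2: J′(-1.02) = 1.2436; s₂ = -1.02 − 0.02·1.2436 = -1.044872
J′(s) at (-1.044872) = 1.556585467456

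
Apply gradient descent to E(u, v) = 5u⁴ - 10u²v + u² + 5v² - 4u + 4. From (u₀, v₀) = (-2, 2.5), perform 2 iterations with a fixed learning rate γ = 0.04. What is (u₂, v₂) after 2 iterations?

(2.3094016, 2.06736)

∇E = (20u³ - 20uv + 2u - 4, -10u² + 10v)
(u₁, v₁) = (-2, 2.5) − 0.04·(-68, -15) = (0.72, 3.1)
(u₂, v₂) = (0.72, 3.1) − 0.04·(-39.73504, 25.816) = (2.3094016, 2.06736)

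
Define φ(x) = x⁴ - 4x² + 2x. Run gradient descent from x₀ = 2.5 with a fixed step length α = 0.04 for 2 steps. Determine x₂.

φ′(x) = 4x³ - 8x + 2
x₁ = 2.5 − 0.04·44.5 = 0.72
x₂ = 0.72 − 0.04·(-2.267008) = 0.81068032

0.81068032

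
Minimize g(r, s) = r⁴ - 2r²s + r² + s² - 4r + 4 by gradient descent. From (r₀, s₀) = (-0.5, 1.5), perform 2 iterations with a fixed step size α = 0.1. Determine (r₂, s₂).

(0.08125, 1.0125)

∇g = (4r³ - 4rs + 2r - 4, -2r² + 2s)
(r₁, s₁) = (-0.5, 1.5) − 0.1·(-2.5, 2.5) = (-0.25, 1.25)
(r₂, s₂) = (-0.25, 1.25) − 0.1·(-3.3125, 2.375) = (0.08125, 1.0125)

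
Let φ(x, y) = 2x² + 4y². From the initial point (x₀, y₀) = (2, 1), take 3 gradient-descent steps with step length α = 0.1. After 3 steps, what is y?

0.008

∇φ = (4x, 8y)
Step 1: at (2, 1), ∇φ = (8, 8) → (2, 1) − 0.1·(8, 8) = (1.2, 0.2)
Step 2: at (1.2, 0.2), ∇φ = (4.8, 1.6) → (1.2, 0.2) − 0.1·(4.8, 1.6) = (0.72, 0.04)
Step 3: at (0.72, 0.04), ∇φ = (2.88, 0.32) → (0.72, 0.04) − 0.1·(2.88, 0.32) = (0.432, 0.008)
y = 0.008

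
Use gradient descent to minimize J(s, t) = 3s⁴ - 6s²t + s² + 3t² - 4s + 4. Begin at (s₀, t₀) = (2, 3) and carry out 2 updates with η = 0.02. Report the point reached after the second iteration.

∇J = (12s³ - 12st + 2s - 4, -6s² + 6t)
(s₁, t₁) = (2, 3) − 0.02·(24, -6) = (1.52, 3.12)
(s₂, t₂) = (1.52, 3.12) − 0.02·(-15.727104, 4.8576) = (1.83454208, 3.022848)

(1.83454208, 3.022848)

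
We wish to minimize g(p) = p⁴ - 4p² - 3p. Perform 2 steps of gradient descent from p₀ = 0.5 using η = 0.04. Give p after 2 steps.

1.05296384

g′(p) = 4p³ - 8p - 3
p₁ = 0.5 − 0.04·(-6.5) = 0.76
p₂ = 0.76 − 0.04·(-7.324096) = 1.05296384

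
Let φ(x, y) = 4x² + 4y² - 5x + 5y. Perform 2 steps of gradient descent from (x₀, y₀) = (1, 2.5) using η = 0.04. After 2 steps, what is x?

∇φ = (8x - 5, 8y + 5)
Step 1: at (1, 2.5), ∇φ = (3, 25) → (1, 2.5) − 0.04·(3, 25) = (0.88, 1.5)
Step 2: at (0.88, 1.5), ∇φ = (2.04, 17) → (0.88, 1.5) − 0.04·(2.04, 17) = (0.7984, 0.82)
x = 0.7984

0.7984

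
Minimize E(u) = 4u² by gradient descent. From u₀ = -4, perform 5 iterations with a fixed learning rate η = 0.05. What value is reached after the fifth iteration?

E′(u) = 8u
u₁ = -4 − 0.05·(-32) = -2.4
u₂ = -2.4 − 0.05·(-19.2) = -1.44
u₃ = -1.44 − 0.05·(-11.52) = -0.864
u₄ = -0.864 − 0.05·(-6.912) = -0.5184
u₅ = -0.5184 − 0.05·(-4.1472) = -0.31104

-0.31104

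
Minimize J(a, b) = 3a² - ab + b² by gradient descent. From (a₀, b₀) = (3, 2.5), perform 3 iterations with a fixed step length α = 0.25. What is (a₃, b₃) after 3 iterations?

(-0.2734375, 0.625)

∇J = (6a - b, -a + 2b)
(a₁, b₁) = (3, 2.5) − 0.25·(15.5, 2) = (-0.875, 2)
(a₂, b₂) = (-0.875, 2) − 0.25·(-7.25, 4.875) = (0.9375, 0.78125)
(a₃, b₃) = (0.9375, 0.78125) − 0.25·(4.84375, 0.625) = (-0.2734375, 0.625)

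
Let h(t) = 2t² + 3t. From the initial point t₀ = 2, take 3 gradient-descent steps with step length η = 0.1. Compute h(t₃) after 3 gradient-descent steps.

-0.419328

h′(t) = 4t + 3
Step 1: h′(2) = 11; t₁ = 2 − 0.1·11 = 0.9
Step 2: h′(0.9) = 6.6; t₂ = 0.9 − 0.1·6.6 = 0.24
Step 3: h′(0.24) = 3.96; t₃ = 0.24 − 0.1·3.96 = -0.156
h(-0.156) = -0.419328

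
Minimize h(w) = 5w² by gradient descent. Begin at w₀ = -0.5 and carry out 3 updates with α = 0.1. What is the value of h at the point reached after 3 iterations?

0

h′(w) = 10w
Step 1: h′(-0.5) = -5; w₁ = -0.5 − 0.1·(-5) = 0
Step 2: h′(0) = 0; w₂ = 0 − 0.1·0 = 0
Step 3: h′(0) = 0; w₃ = 0 − 0.1·0 = 0
h(0) = 0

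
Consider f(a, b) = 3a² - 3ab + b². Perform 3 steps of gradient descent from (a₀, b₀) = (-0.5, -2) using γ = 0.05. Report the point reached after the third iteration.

∇f = (6a - 3b, -3a + 2b)
Step 1: at (-0.5, -2), ∇f = (3, -2.5) → (-0.5, -2) − 0.05·(3, -2.5) = (-0.65, -1.875)
Step 2: at (-0.65, -1.875), ∇f = (1.725, -1.8) → (-0.65, -1.875) − 0.05·(1.725, -1.8) = (-0.73625, -1.785)
Step 3: at (-0.73625, -1.785), ∇f = (0.9375, -1.36125) → (-0.73625, -1.785) − 0.05·(0.9375, -1.36125) = (-0.783125, -1.7169375)

(-0.783125, -1.7169375)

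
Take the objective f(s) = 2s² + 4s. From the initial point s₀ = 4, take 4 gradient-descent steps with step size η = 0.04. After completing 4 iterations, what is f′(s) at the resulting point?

f′(s) = 4s + 4
Step 1: f′(4) = 20; s₁ = 4 − 0.04·20 = 3.2
Step 2: f′(3.2) = 16.8; s₂ = 3.2 − 0.04·16.8 = 2.528
Step 3: f′(2.528) = 14.112; s₃ = 2.528 − 0.04·14.112 = 1.96352
Step 4: f′(1.96352) = 11.85408; s₄ = 1.96352 − 0.04·11.85408 = 1.4893568
f′(s) at (1.4893568) = 9.9574272

9.9574272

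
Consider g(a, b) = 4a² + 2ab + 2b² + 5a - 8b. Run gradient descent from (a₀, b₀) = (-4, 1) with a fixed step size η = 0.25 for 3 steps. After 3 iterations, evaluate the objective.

120.546875

∇g = (8a + 2b + 5, 2a + 4b - 8)
Step 1: at (-4, 1), ∇g = (-25, -12) → (-4, 1) − 0.25·(-25, -12) = (2.25, 4)
Step 2: at (2.25, 4), ∇g = (31, 12.5) → (2.25, 4) − 0.25·(31, 12.5) = (-5.5, 0.875)
Step 3: at (-5.5, 0.875), ∇g = (-37.25, -15.5) → (-5.5, 0.875) − 0.25·(-37.25, -15.5) = (3.8125, 4.75)
g(3.8125, 4.75) = 120.546875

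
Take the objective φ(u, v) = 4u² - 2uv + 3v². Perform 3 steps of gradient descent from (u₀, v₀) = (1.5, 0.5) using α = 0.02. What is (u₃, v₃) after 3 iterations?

(0.939616, 0.476064)

∇φ = (8u - 2v, -2u + 6v)
(u₁, v₁) = (1.5, 0.5) − 0.02·(11, 0) = (1.28, 0.5)
(u₂, v₂) = (1.28, 0.5) − 0.02·(9.24, 0.44) = (1.0952, 0.4912)
(u₃, v₃) = (1.0952, 0.4912) − 0.02·(7.7792, 0.7568) = (0.939616, 0.476064)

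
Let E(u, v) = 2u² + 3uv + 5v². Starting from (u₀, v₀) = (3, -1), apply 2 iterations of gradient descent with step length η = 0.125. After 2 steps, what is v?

-0.484375

∇E = (4u + 3v, 3u + 10v)
(u₁, v₁) = (3, -1) − 0.125·(9, -1) = (1.875, -0.875)
(u₂, v₂) = (1.875, -0.875) − 0.125·(4.875, -3.125) = (1.265625, -0.484375)
v = -0.484375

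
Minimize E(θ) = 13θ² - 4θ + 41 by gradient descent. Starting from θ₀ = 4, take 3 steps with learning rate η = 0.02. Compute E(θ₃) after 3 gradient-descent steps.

43.04434432

E′(θ) = 26θ - 4
θ₁ = 4 − 0.02·100 = 2
θ₂ = 2 − 0.02·48 = 1.04
θ₃ = 1.04 − 0.02·23.04 = 0.5792
E(0.5792) = 43.04434432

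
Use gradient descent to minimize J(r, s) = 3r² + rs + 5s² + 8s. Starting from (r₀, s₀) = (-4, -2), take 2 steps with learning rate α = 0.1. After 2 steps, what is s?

-0.66

∇J = (6r + s, r + 10s + 8)
(r₁, s₁) = (-4, -2) − 0.1·(-26, -16) = (-1.4, -0.4)
(r₂, s₂) = (-1.4, -0.4) − 0.1·(-8.8, 2.6) = (-0.52, -0.66)
s = -0.66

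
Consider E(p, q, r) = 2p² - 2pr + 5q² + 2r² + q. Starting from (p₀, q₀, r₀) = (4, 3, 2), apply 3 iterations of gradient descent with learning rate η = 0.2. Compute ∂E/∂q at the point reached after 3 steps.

∇E = (4p - 2r, 10q + 1, -2p + 4r)
Step 1: at (4, 3, 2), ∇E = (12, 31, 0) → (4, 3, 2) − 0.2·(12, 31, 0) = (1.6, -3.2, 2)
Step 2: at (1.6, -3.2, 2), ∇E = (2.4, -31, 4.8) → (1.6, -3.2, 2) − 0.2·(2.4, -31, 4.8) = (1.12, 3, 1.04)
Step 3: at (1.12, 3, 1.04), ∇E = (2.4, 31, 1.92) → (1.12, 3, 1.04) − 0.2·(2.4, 31, 1.92) = (0.64, -3.2, 0.656)
∂E/∂q at (0.64, -3.2, 0.656) = -31

-31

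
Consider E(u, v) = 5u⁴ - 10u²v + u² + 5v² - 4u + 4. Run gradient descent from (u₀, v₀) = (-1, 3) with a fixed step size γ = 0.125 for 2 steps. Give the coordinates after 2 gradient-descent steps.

∇E = (20u³ - 20uv + 2u - 4, -10u² + 10v)
Step 1: at (-1, 3), ∇E = (34, 20) → (-1, 3) − 0.125·(34, 20) = (-5.25, 0.5)
Step 2: at (-5.25, 0.5), ∇E = (-2856.0625, -270.625) → (-5.25, 0.5) − 0.125·(-2856.0625, -270.625) = (351.7578125, 34.328125)

(351.7578125, 34.328125)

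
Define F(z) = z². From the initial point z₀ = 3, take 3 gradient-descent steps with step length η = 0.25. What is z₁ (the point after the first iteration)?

F′(z) = 2z
z₁ = 3 − 0.25·6 = 1.5

1.5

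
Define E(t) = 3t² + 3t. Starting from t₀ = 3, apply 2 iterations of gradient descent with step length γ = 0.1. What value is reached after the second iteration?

E′(t) = 6t + 3
Step 1: E′(3) = 21; t₁ = 3 − 0.1·21 = 0.9
Step 2: E′(0.9) = 8.4; t₂ = 0.9 − 0.1·8.4 = 0.06

0.06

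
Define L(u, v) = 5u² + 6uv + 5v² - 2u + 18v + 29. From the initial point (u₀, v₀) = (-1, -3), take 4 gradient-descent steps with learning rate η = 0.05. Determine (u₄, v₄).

(1.3832, -2.388)

∇L = (10u + 6v - 2, 6u + 10v + 18)
Step 1: at (-1, -3), ∇L = (-30, -18) → (-1, -3) − 0.05·(-30, -18) = (0.5, -2.1)
Step 2: at (0.5, -2.1), ∇L = (-9.6, 0) → (0.5, -2.1) − 0.05·(-9.6, 0) = (0.98, -2.1)
Step 3: at (0.98, -2.1), ∇L = (-4.8, 2.88) → (0.98, -2.1) − 0.05·(-4.8, 2.88) = (1.22, -2.244)
Step 4: at (1.22, -2.244), ∇L = (-3.264, 2.88) → (1.22, -2.244) − 0.05·(-3.264, 2.88) = (1.3832, -2.388)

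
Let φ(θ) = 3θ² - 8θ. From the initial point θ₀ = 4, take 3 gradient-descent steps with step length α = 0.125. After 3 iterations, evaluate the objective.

-5.328125

φ′(θ) = 6θ - 8
Step 1: φ′(4) = 16; θ₁ = 4 − 0.125·16 = 2
Step 2: φ′(2) = 4; θ₂ = 2 − 0.125·4 = 1.5
Step 3: φ′(1.5) = 1; θ₃ = 1.5 − 0.125·1 = 1.375
φ(1.375) = -5.328125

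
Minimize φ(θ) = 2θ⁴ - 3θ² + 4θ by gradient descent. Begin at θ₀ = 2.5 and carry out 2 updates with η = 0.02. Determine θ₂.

φ′(θ) = 8θ³ - 6θ + 4
θ₁ = 2.5 − 0.02·114 = 0.22
θ₂ = 0.22 − 0.02·2.765184 = 0.16469632

0.16469632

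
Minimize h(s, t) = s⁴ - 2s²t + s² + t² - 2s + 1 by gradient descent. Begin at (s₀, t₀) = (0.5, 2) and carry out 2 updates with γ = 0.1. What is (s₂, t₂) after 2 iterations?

(1.24405, 1.5005)

∇h = (4s³ - 4st + 2s - 2, -2s² + 2t)
Step 1: at (0.5, 2), ∇h = (-4.5, 3.5) → (0.5, 2) − 0.1·(-4.5, 3.5) = (0.95, 1.65)
Step 2: at (0.95, 1.65), ∇h = (-2.9405, 1.495) → (0.95, 1.65) − 0.1·(-2.9405, 1.495) = (1.24405, 1.5005)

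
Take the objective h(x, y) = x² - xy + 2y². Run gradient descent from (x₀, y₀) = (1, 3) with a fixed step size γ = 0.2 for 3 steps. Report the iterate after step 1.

∇h = (2x - y, -x + 4y)
Step 1: at (1, 3), ∇h = (-1, 11) → (1, 3) − 0.2·(-1, 11) = (1.2, 0.8)

(1.2, 0.8)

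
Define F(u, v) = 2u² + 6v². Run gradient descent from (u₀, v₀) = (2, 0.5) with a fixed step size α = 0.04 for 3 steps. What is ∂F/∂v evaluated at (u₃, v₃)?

0.843648

∇F = (4u, 12v)
Step 1: at (2, 0.5), ∇F = (8, 6) → (2, 0.5) − 0.04·(8, 6) = (1.68, 0.26)
Step 2: at (1.68, 0.26), ∇F = (6.72, 3.12) → (1.68, 0.26) − 0.04·(6.72, 3.12) = (1.4112, 0.1352)
Step 3: at (1.4112, 0.1352), ∇F = (5.6448, 1.6224) → (1.4112, 0.1352) − 0.04·(5.6448, 1.6224) = (1.185408, 0.070304)
∂F/∂v at (1.185408, 0.070304) = 0.843648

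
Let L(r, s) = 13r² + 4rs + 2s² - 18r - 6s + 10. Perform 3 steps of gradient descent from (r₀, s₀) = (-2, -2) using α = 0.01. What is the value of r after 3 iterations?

-0.238184

∇L = (26r + 4s - 18, 4r + 4s - 6)
(r₁, s₁) = (-2, -2) − 0.01·(-78, -22) = (-1.22, -1.78)
(r₂, s₂) = (-1.22, -1.78) − 0.01·(-56.84, -18) = (-0.6516, -1.6)
(r₃, s₃) = (-0.6516, -1.6) − 0.01·(-41.3416, -15.0064) = (-0.238184, -1.449936)
r = -0.238184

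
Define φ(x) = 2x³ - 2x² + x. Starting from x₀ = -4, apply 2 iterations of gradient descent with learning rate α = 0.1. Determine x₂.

-161.974

φ′(x) = 6x² - 4x + 1
x₁ = -4 − 0.1·113 = -15.3
x₂ = -15.3 − 0.1·1466.74 = -161.974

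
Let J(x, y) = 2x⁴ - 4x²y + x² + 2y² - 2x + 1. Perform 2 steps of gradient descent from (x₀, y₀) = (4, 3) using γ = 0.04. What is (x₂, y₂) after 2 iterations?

∇J = (8x³ - 8xy + 2x - 2, -4x² + 4y)
(x₁, y₁) = (4, 3) − 0.04·(422, -52) = (-12.88, 5.08)
(x₂, y₂) = (-12.88, 5.08) − 0.04·(-16598.075776, -643.2576) = (651.04303104, 30.810304)

(651.04303104, 30.810304)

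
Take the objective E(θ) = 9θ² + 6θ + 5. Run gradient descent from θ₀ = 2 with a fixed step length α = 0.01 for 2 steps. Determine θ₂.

1.2356

E′(θ) = 18θ + 6
θ₁ = 2 − 0.01·42 = 1.58
θ₂ = 1.58 − 0.01·34.44 = 1.2356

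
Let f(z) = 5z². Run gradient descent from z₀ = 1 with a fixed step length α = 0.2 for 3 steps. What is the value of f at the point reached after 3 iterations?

f′(z) = 10z
z₁ = 1 − 0.2·10 = -1
z₂ = -1 − 0.2·(-10) = 1
z₃ = 1 − 0.2·10 = -1
f(-1) = 5

5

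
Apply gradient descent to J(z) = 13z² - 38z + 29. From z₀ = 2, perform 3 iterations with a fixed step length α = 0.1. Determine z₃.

-0.744

J′(z) = 26z - 38
z₁ = 2 − 0.1·14 = 0.6
z₂ = 0.6 − 0.1·(-22.4) = 2.84
z₃ = 2.84 − 0.1·35.84 = -0.744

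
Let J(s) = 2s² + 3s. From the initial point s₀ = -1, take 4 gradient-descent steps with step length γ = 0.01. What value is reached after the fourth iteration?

J′(s) = 4s + 3
s₁ = -1 − 0.01·(-1) = -0.99
s₂ = -0.99 − 0.01·(-0.96) = -0.9804
s₃ = -0.9804 − 0.01·(-0.9216) = -0.971184
s₄ = -0.971184 − 0.01·(-0.884736) = -0.96233664

-0.96233664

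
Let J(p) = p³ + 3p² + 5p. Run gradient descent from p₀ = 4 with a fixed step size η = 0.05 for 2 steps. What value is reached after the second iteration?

J′(p) = 3p² + 6p + 5
Step 1: J′(4) = 77; p₁ = 4 − 0.05·77 = 0.15
Step 2: J′(0.15) = 5.9675; p₂ = 0.15 − 0.05·5.9675 = -0.148375

-0.148375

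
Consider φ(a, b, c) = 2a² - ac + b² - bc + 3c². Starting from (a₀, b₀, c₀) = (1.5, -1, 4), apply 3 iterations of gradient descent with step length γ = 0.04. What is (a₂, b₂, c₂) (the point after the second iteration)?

∇φ = (4a - c, 2b - c, -a - b + 6c)
(a₁, b₁, c₁) = (1.5, -1, 4) − 0.04·(2, -6, 23.5) = (1.42, -0.76, 3.06)
(a₂, b₂, c₂) = (1.42, -0.76, 3.06) − 0.04·(2.62, -4.58, 17.7) = (1.3152, -0.5768, 2.352)

(1.3152, -0.5768, 2.352)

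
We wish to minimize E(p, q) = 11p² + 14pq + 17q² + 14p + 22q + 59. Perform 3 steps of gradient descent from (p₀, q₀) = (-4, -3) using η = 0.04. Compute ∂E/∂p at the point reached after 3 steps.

∇E = (22p + 14q + 14, 14p + 34q + 22)
(p₁, q₁) = (-4, -3) − 0.04·(-116, -136) = (0.64, 2.44)
(p₂, q₂) = (0.64, 2.44) − 0.04·(62.24, 113.92) = (-1.8496, -2.1168)
(p₃, q₃) = (-1.8496, -2.1168) − 0.04·(-56.3264, -75.8656) = (0.403456, 0.917824)
∂E/∂p at (0.403456, 0.917824) = 35.725568

35.725568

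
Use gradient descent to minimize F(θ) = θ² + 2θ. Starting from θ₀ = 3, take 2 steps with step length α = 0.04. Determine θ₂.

2.3856

F′(θ) = 2θ + 2
θ₁ = 3 − 0.04·8 = 2.68
θ₂ = 2.68 − 0.04·7.36 = 2.3856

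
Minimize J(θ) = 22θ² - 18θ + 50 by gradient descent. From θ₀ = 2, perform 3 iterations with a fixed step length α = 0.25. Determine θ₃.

-1590.5

J′(θ) = 44θ - 18
Step 1: J′(2) = 70; θ₁ = 2 − 0.25·70 = -15.5
Step 2: J′(-15.5) = -700; θ₂ = -15.5 − 0.25·(-700) = 159.5
Step 3: J′(159.5) = 7000; θ₃ = 159.5 − 0.25·7000 = -1590.5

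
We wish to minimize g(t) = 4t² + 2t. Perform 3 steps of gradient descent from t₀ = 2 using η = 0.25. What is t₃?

g′(t) = 8t + 2
Step 1: g′(2) = 18; t₁ = 2 − 0.25·18 = -2.5
Step 2: g′(-2.5) = -18; t₂ = -2.5 − 0.25·(-18) = 2
Step 3: g′(2) = 18; t₃ = 2 − 0.25·18 = -2.5

-2.5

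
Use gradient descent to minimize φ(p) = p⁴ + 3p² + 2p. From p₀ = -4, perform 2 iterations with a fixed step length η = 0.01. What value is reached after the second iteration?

φ′(p) = 4p³ + 6p + 2
Step 1: φ′(-4) = -278; p₁ = -4 − 0.01·(-278) = -1.22
Step 2: φ′(-1.22) = -12.583392; p₂ = -1.22 − 0.01·(-12.583392) = -1.09416608

-1.09416608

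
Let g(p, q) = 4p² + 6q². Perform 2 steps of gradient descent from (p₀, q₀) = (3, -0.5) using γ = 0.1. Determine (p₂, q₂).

∇g = (8p, 12q)
Step 1: at (3, -0.5), ∇g = (24, -6) → (3, -0.5) − 0.1·(24, -6) = (0.6, 0.1)
Step 2: at (0.6, 0.1), ∇g = (4.8, 1.2) → (0.6, 0.1) − 0.1·(4.8, 1.2) = (0.12, -0.02)

(0.12, -0.02)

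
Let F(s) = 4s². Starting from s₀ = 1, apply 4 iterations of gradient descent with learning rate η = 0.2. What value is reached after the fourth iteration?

0.1296

F′(s) = 8s
Step 1: F′(1) = 8; s₁ = 1 − 0.2·8 = -0.6
Step 2: F′(-0.6) = -4.8; s₂ = -0.6 − 0.2·(-4.8) = 0.36
Step 3: F′(0.36) = 2.88; s₃ = 0.36 − 0.2·2.88 = -0.216
Step 4: F′(-0.216) = -1.728; s₄ = -0.216 − 0.2·(-1.728) = 0.1296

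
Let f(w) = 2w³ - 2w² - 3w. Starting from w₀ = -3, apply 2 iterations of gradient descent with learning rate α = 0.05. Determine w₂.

f′(w) = 6w² - 4w - 3
w₁ = -3 − 0.05·63 = -6.15
w₂ = -6.15 − 0.05·248.535 = -18.57675

-18.57675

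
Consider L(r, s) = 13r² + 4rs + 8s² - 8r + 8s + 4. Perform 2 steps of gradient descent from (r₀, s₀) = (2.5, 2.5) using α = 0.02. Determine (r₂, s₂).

∇L = (26r + 4s - 8, 4r + 16s + 8)
Step 1: at (2.5, 2.5), ∇L = (67, 58) → (2.5, 2.5) − 0.02·(67, 58) = (1.16, 1.34)
Step 2: at (1.16, 1.34), ∇L = (27.52, 34.08) → (1.16, 1.34) − 0.02·(27.52, 34.08) = (0.6096, 0.6584)

(0.6096, 0.6584)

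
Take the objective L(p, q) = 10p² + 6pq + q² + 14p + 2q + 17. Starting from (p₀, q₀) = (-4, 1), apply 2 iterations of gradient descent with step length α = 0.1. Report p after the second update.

-5.2

∇L = (20p + 6q + 14, 6p + 2q + 2)
Step 1: at (-4, 1), ∇L = (-60, -20) → (-4, 1) − 0.1·(-60, -20) = (2, 3)
Step 2: at (2, 3), ∇L = (72, 20) → (2, 3) − 0.1·(72, 20) = (-5.2, 1)
p = -5.2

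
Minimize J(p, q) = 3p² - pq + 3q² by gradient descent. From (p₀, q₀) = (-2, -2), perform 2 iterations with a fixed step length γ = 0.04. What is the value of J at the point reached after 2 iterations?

∇J = (6p - q, -p + 6q)
Step 1: at (-2, -2), ∇J = (-10, -10) → (-2, -2) − 0.04·(-10, -10) = (-1.6, -1.6)
Step 2: at (-1.6, -1.6), ∇J = (-8, -8) → (-1.6, -1.6) − 0.04·(-8, -8) = (-1.28, -1.28)
J(-1.28, -1.28) = 8.192

8.192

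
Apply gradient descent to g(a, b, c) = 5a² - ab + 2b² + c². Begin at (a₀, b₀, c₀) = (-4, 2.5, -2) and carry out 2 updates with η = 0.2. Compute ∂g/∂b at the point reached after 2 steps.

7.92

∇g = (10a - b, -a + 4b, 2c)
(a₁, b₁, c₁) = (-4, 2.5, -2) − 0.2·(-42.5, 14, -4) = (4.5, -0.3, -1.2)
(a₂, b₂, c₂) = (4.5, -0.3, -1.2) − 0.2·(45.3, -5.7, -2.4) = (-4.56, 0.84, -0.72)
∂g/∂b at (-4.56, 0.84, -0.72) = 7.92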